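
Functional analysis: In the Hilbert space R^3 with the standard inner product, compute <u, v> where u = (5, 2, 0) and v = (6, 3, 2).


Computing the standard inner product <u, v> = sum u_i * v_i
= 5*6 + 2*3 + 0*2
= 30 + 6 + 0
= 36

36


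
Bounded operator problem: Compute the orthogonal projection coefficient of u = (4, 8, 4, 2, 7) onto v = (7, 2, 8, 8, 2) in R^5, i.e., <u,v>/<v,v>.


Computing <u,v> = 4*7 + 8*2 + 4*8 + 2*8 + 7*2 = 106
Computing <v,v> = 7^2 + 2^2 + 8^2 + 8^2 + 2^2 = 185
Projection coefficient = 106/185 = 0.5730

0.5730


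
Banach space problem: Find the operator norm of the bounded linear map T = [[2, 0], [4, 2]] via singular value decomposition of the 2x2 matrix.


A^T A = [[20, 8], [8, 4]]
trace(A^T A) = 24, det(A^T A) = 16
discriminant = 24^2 - 4*16 = 512
Largest eigenvalue of A^T A = (trace + sqrt(disc))/2 = 23.3137
||T|| = sqrt(23.3137) = 4.8284

4.8284


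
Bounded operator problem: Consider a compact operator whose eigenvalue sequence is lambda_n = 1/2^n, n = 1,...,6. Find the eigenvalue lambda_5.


The eigenvalue formula gives lambda_5 = 1/2^5
= 1/32
= 0.0312

0.0312


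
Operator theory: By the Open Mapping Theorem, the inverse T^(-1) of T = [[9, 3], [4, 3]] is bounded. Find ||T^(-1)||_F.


det(T) = 9*3 - 3*4 = 15
T^(-1) = (1/15) * [[3, -3], [-4, 9]] = [[0.2000, -0.2000], [-0.2667, 0.6000]]
||T^(-1)||_F^2 = 0.2000^2 + (-0.2000)^2 + (-0.2667)^2 + 0.6000^2 = 0.5111
||T^(-1)||_F = sqrt(0.5111) = 0.7149

0.7149


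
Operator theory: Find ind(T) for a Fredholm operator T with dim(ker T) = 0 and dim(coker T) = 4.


The Fredholm index is defined as ind(T) = dim(ker T) - dim(coker T)
= 0 - 4
= -4

-4


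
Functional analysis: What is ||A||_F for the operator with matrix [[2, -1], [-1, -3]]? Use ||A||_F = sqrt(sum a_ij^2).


||A||_F^2 = sum a_ij^2
= 2^2 + (-1)^2 + (-1)^2 + (-3)^2
= 4 + 1 + 1 + 9 = 15
||A||_F = sqrt(15) = 3.8730

3.8730


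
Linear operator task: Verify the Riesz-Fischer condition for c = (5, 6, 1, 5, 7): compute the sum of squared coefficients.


sum |c_n|^2 = 5^2 + 6^2 + 1^2 + 5^2 + 7^2
= 25 + 36 + 1 + 25 + 49
= 136

136


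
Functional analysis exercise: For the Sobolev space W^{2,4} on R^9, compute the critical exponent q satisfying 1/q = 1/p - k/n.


Using the Sobolev embedding formula: 1/q = 1/p - k/n
1/q = 1/4 - 2/9 = 1/36
q = 1/(1/36) = 36

36.0000


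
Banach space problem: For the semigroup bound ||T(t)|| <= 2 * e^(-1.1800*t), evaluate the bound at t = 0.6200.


||T(0.6200)|| <= 2 * exp(-1.1800 * 0.6200)
= 2 * exp(-0.7316)
= 2 * 0.4811
= 0.9623

0.9623


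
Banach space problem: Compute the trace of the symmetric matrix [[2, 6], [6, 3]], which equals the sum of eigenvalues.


For a self-adjoint (symmetric) matrix, the eigenvalues are real.
The sum of eigenvalues equals the trace of the matrix.
trace = 2 + 3 = 5

5


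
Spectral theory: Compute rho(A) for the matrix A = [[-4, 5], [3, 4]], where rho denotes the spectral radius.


For a 2x2 matrix, eigenvalues satisfy lambda^2 - (trace)*lambda + det = 0
trace = -4 + 4 = 0
det = -4*4 - 5*3 = -31
discriminant = 0^2 - 4*(-31) = 124
spectral radius = max |eigenvalue| = 5.5678

5.5678


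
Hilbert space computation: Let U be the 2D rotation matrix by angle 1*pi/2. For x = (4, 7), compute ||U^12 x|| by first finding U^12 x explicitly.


U is a rotation by theta = 1*pi/2
U^12 = rotation by 12*theta = 12*pi/2 = 0*pi/2 (mod 2*pi)
cos(0*pi/2) = 1.0000, sin(0*pi/2) = 0.0000
U^12 x = (1.0000 * 4 - 0.0000 * 7, 0.0000 * 4 + 1.0000 * 7)
= (4.0000, 7.0000)
||U^12 x|| = sqrt(4.0000^2 + 7.0000^2) = sqrt(65.0000) = 8.0623

8.0623


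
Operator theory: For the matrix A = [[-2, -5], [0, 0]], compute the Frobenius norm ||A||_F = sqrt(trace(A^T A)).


||A||_F^2 = sum a_ij^2
= (-2)^2 + (-5)^2 + 0^2 + 0^2
= 4 + 25 + 0 + 0 = 29
||A||_F = sqrt(29) = 5.3852

5.3852


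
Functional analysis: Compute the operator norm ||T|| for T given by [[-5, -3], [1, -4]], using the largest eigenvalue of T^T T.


A^T A = [[26, 11], [11, 25]]
trace(A^T A) = 51, det(A^T A) = 529
discriminant = 51^2 - 4*529 = 485
Largest eigenvalue of A^T A = (trace + sqrt(disc))/2 = 36.5114
||T|| = sqrt(36.5114) = 6.0425

6.0425


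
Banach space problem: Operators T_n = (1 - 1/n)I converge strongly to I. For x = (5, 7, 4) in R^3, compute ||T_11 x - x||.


T_11 x - x = (1 - 1/11)x - x = -x/11
||x|| = sqrt(90) = 9.4868
||T_11 x - x|| = ||x||/11 = 9.4868/11 = 0.8624

0.8624


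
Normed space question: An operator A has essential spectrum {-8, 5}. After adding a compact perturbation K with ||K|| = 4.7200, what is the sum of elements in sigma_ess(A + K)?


By Weyl's theorem, the essential spectrum is invariant under compact perturbations.
sigma_ess(A + K) = sigma_ess(A) = {-8, 5}
Sum = -8 + 5 = -3

-3


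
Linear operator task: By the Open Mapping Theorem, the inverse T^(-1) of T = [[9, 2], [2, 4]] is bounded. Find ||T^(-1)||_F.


det(T) = 9*4 - 2*2 = 32
T^(-1) = (1/32) * [[4, -2], [-2, 9]] = [[0.1250, -0.0625], [-0.0625, 0.2812]]
||T^(-1)||_F^2 = 0.1250^2 + (-0.0625)^2 + (-0.0625)^2 + 0.2812^2 = 0.1025
||T^(-1)||_F = sqrt(0.1025) = 0.3202

0.3202


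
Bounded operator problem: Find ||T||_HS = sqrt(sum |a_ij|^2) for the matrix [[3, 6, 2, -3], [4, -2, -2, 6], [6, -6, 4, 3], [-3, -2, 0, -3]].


The Hilbert-Schmidt norm is sqrt(sum of squares of all entries).
Sum of squares = 3^2 + 6^2 + 2^2 + (-3)^2 + 4^2 + (-2)^2 + (-2)^2 + 6^2 + 6^2 + (-6)^2 + 4^2 + 3^2 + (-3)^2 + (-2)^2 + 0^2 + (-3)^2
= 9 + 36 + 4 + 9 + 16 + 4 + 4 + 36 + 36 + 36 + 16 + 9 + 9 + 4 + 0 + 9 = 237
||T||_HS = sqrt(237) = 15.3948

15.3948


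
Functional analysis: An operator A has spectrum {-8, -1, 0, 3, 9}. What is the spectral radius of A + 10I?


Spectrum of A + 10I = {2, 9, 10, 13, 19}
Spectral radius = max |lambda| over the shifted spectrum
= max(2, 9, 10, 13, 19) = 19

19


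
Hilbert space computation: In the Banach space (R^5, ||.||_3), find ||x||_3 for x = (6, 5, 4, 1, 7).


The l^3 norm = (sum |x_i|^3)^(1/3)
Sum of 3th powers = 216 + 125 + 64 + 1 + 343 = 749
||x||_3 = (749)^(1/3) = 9.0816

9.0816


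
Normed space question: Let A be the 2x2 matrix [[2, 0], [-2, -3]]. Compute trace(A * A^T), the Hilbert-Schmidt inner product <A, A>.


trace(A * A^T) = sum of squares of all entries
= 2^2 + 0^2 + (-2)^2 + (-3)^2
= 4 + 0 + 4 + 9
= 17

17


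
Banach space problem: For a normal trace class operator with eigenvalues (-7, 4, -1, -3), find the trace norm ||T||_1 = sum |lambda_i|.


For a normal operator, singular values equal |eigenvalues|.
Trace norm = sum |lambda_i| = 7 + 4 + 1 + 3
= 15

15


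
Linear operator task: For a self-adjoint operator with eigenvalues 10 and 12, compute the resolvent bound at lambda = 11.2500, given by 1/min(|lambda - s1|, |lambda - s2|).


dist(11.2500, {10, 12}) = min(|11.2500 - 10|, |11.2500 - 12|)
= min(1.2500, 0.7500) = 0.7500
Resolvent bound = 1/0.7500 = 1.3333

1.3333


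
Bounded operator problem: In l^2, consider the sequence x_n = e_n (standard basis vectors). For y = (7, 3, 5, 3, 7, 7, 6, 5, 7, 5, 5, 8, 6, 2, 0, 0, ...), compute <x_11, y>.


x_11 = e_11 is the standard basis vector with 1 in position 11.
<x_11, y> = y_11 = 5
As n -> infinity, <x_n, y> -> 0, confirming weak convergence of (x_n) to 0.

5


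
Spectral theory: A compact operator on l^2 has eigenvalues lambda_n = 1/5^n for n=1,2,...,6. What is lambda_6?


The eigenvalue formula gives lambda_6 = 1/5^6
= 1/15625
= 6.4000e-05

6.4000e-05


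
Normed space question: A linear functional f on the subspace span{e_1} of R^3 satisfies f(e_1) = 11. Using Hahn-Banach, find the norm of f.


The norm of f is given by ||f|| = sup_{||x||=1} |f(x)|.
On span{e_1}, ||e_1|| = 1, so ||f|| = |f(e_1)| / ||e_1||
= |11| / 1 = 11.0000

11.0000


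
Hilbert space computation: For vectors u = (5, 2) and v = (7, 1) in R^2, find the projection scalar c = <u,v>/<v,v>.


Computing <u,v> = 5*7 + 2*1 = 37
Computing <v,v> = 7^2 + 1^2 = 50
Projection coefficient = 37/50 = 0.7400

0.7400


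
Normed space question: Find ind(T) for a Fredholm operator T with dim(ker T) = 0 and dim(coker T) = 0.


The Fredholm index is defined as ind(T) = dim(ker T) - dim(coker T)
= 0 - 0
= 0

0


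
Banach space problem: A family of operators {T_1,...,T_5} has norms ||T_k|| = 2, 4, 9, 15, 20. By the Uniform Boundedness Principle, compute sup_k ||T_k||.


By the Uniform Boundedness Principle, the supremum of norms is finite.
sup_k ||T_k|| = max(2, 4, 9, 15, 20) = 20

20


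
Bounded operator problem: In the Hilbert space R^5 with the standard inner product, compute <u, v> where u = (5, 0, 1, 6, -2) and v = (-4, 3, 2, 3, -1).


Computing the standard inner product <u, v> = sum u_i * v_i
= 5*-4 + 0*3 + 1*2 + 6*3 + -2*-1
= -20 + 0 + 2 + 18 + 2
= 2

2


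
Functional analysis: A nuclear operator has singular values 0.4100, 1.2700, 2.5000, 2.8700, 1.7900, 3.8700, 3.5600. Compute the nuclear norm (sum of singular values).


The nuclear norm is the sum of all singular values.
||T||_1 = 0.4100 + 1.2700 + 2.5000 + 2.8700 + 1.7900 + 3.8700 + 3.5600
= 16.2700

16.2700


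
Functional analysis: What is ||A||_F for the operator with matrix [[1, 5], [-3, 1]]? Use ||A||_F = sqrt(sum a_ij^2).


||A||_F^2 = sum a_ij^2
= 1^2 + 5^2 + (-3)^2 + 1^2
= 1 + 25 + 9 + 1 = 36
||A||_F = sqrt(36) = 6.0000

6.0000


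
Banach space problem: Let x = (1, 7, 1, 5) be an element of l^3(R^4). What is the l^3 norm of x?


The l^3 norm = (sum |x_i|^3)^(1/3)
Sum of 3th powers = 1 + 343 + 1 + 125 = 470
||x||_3 = (470)^(1/3) = 7.7750

7.7750


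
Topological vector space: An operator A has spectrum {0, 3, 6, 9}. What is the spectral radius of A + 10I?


Spectrum of A + 10I = {10, 13, 16, 19}
Spectral radius = max |lambda| over the shifted spectrum
= max(10, 13, 16, 19) = 19

19


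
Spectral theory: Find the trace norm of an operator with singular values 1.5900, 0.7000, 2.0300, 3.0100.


The nuclear norm is the sum of all singular values.
||T||_1 = 1.5900 + 0.7000 + 2.0300 + 3.0100
= 7.3300

7.3300


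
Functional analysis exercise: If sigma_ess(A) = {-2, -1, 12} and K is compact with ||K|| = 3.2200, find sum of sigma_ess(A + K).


By Weyl's theorem, the essential spectrum is invariant under compact perturbations.
sigma_ess(A + K) = sigma_ess(A) = {-2, -1, 12}
Sum = -2 + -1 + 12 = 9

9


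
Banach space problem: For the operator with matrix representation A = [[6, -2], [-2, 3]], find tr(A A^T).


trace(A * A^T) = sum of squares of all entries
= 6^2 + (-2)^2 + (-2)^2 + 3^2
= 36 + 4 + 4 + 9
= 53

53


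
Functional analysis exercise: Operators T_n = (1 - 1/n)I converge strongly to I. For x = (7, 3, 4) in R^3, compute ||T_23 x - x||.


T_23 x - x = (1 - 1/23)x - x = -x/23
||x|| = sqrt(74) = 8.6023
||T_23 x - x|| = ||x||/23 = 8.6023/23 = 0.3740

0.3740


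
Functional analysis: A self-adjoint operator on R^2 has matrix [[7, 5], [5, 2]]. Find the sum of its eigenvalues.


For a self-adjoint (symmetric) matrix, the eigenvalues are real.
The sum of eigenvalues equals the trace of the matrix.
trace = 7 + 2 = 9

9


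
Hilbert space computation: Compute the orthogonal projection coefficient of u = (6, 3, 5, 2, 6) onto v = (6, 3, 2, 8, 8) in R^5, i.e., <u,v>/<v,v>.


Computing <u,v> = 6*6 + 3*3 + 5*2 + 2*8 + 6*8 = 119
Computing <v,v> = 6^2 + 3^2 + 2^2 + 8^2 + 8^2 = 177
Projection coefficient = 119/177 = 0.6723

0.6723


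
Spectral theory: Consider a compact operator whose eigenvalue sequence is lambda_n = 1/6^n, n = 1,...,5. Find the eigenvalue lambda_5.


The eigenvalue formula gives lambda_5 = 1/6^5
= 1/7776
= 1.2860e-04

1.2860e-04


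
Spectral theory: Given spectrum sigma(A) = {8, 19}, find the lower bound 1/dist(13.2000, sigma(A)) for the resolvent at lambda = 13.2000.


dist(13.2000, {8, 19}) = min(|13.2000 - 8|, |13.2000 - 19|)
= min(5.2000, 5.8000) = 5.2000
Resolvent bound = 1/5.2000 = 0.1923

0.1923


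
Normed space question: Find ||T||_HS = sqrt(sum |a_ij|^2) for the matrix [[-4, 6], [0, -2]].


The Hilbert-Schmidt norm is sqrt(sum of squares of all entries).
Sum of squares = (-4)^2 + 6^2 + 0^2 + (-2)^2
= 16 + 36 + 0 + 4 = 56
||T||_HS = sqrt(56) = 7.4833

7.4833


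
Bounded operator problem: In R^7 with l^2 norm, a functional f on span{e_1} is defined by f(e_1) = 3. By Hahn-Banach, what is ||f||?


The norm of f is given by ||f|| = sup_{||x||=1} |f(x)|.
On span{e_1}, ||e_1|| = 1, so ||f|| = |f(e_1)| / ||e_1||
= |3| / 1 = 3.0000

3.0000


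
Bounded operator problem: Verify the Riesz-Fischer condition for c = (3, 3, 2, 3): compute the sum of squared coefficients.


sum |c_n|^2 = 3^2 + 3^2 + 2^2 + 3^2
= 9 + 9 + 4 + 9
= 31

31


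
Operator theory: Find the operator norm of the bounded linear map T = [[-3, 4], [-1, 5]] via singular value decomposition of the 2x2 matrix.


A^T A = [[10, -17], [-17, 41]]
trace(A^T A) = 51, det(A^T A) = 121
discriminant = 51^2 - 4*121 = 2117
Largest eigenvalue of A^T A = (trace + sqrt(disc))/2 = 48.5054
||T|| = sqrt(48.5054) = 6.9646

6.9646


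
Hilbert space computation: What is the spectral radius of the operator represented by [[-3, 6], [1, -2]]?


For a 2x2 matrix, eigenvalues satisfy lambda^2 - (trace)*lambda + det = 0
trace = -3 + -2 = -5
det = -3*-2 - 6*1 = 0
discriminant = (-5)^2 - 4*(0) = 25
spectral radius = max |eigenvalue| = 5.0000

5.0000


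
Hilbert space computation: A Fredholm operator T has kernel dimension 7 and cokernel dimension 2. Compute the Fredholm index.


The Fredholm index is defined as ind(T) = dim(ker T) - dim(coker T)
= 7 - 2
= 5

5


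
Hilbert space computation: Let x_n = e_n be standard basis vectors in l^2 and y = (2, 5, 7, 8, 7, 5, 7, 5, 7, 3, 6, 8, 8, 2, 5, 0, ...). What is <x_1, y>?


x_1 = e_1 is the standard basis vector with 1 in position 1.
<x_1, y> = y_1 = 2
As n -> infinity, <x_n, y> -> 0, confirming weak convergence of (x_n) to 0.

2


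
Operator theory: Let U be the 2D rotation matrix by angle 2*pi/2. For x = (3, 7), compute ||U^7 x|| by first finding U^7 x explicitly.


U is a rotation by theta = 2*pi/2
U^7 = rotation by 7*theta = 14*pi/2 = 2*pi/2 (mod 2*pi)
cos(2*pi/2) = -1.0000, sin(2*pi/2) = 0.0000
U^7 x = (-1.0000 * 3 - 0.0000 * 7, 0.0000 * 3 + -1.0000 * 7)
= (-3.0000, -7.0000)
||U^7 x|| = sqrt((-3.0000)^2 + (-7.0000)^2) = sqrt(58.0000) = 7.6158

7.6158


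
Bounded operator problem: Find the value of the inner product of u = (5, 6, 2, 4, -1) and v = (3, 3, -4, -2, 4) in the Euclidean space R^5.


Computing the standard inner product <u, v> = sum u_i * v_i
= 5*3 + 6*3 + 2*-4 + 4*-2 + -1*4
= 15 + 18 + -8 + -8 + -4
= 13

13


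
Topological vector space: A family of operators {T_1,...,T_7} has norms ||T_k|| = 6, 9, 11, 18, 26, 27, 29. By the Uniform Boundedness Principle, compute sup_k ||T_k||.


By the Uniform Boundedness Principle, the supremum of norms is finite.
sup_k ||T_k|| = max(6, 9, 11, 18, 26, 27, 29) = 29

29


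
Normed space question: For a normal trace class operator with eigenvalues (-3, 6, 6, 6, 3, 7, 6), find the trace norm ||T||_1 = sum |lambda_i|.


For a normal operator, singular values equal |eigenvalues|.
Trace norm = sum |lambda_i| = 3 + 6 + 6 + 6 + 3 + 7 + 6
= 37

37


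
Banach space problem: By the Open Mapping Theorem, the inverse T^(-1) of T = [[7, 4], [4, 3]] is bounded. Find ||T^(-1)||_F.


det(T) = 7*3 - 4*4 = 5
T^(-1) = (1/5) * [[3, -4], [-4, 7]] = [[0.6000, -0.8000], [-0.8000, 1.4000]]
||T^(-1)||_F^2 = 0.6000^2 + (-0.8000)^2 + (-0.8000)^2 + 1.4000^2 = 3.6000
||T^(-1)||_F = sqrt(3.6000) = 1.8974

1.8974


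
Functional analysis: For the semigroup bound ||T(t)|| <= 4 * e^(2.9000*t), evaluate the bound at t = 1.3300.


||T(1.3300)|| <= 4 * exp(2.9000 * 1.3300)
= 4 * exp(3.8570)
= 4 * 47.3232
= 189.2927

189.2927


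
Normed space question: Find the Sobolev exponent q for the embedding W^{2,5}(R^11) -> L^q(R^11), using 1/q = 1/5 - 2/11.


Using the Sobolev embedding formula: 1/q = 1/p - k/n
1/q = 1/5 - 2/11 = 1/55
q = 1/(1/55) = 55

55.0000


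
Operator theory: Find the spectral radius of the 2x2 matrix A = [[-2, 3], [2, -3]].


For a 2x2 matrix, eigenvalues satisfy lambda^2 - (trace)*lambda + det = 0
trace = -2 + -3 = -5
det = -2*-3 - 3*2 = 0
discriminant = (-5)^2 - 4*(0) = 25
spectral radius = max |eigenvalue| = 5.0000

5.0000


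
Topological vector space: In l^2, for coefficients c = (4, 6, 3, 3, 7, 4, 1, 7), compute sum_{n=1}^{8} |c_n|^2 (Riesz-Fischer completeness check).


sum |c_n|^2 = 4^2 + 6^2 + 3^2 + 3^2 + 7^2 + 4^2 + 1^2 + 7^2
= 16 + 36 + 9 + 9 + 49 + 16 + 1 + 49
= 185

185


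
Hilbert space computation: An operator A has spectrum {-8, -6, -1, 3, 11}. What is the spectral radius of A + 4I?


Spectrum of A + 4I = {-4, -2, 3, 7, 15}
Spectral radius = max |lambda| over the shifted spectrum
= max(4, 2, 3, 7, 15) = 15

15


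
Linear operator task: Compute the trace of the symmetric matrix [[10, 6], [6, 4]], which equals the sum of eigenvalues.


For a self-adjoint (symmetric) matrix, the eigenvalues are real.
The sum of eigenvalues equals the trace of the matrix.
trace = 10 + 4 = 14

14


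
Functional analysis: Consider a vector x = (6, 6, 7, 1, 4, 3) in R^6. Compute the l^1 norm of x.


The l^1 norm equals the sum of absolute values of all components.
||x||_1 = 6 + 6 + 7 + 1 + 4 + 3
= 27

27.0000


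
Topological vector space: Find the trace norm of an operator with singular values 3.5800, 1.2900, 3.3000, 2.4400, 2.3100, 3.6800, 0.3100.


The nuclear norm is the sum of all singular values.
||T||_1 = 3.5800 + 1.2900 + 3.3000 + 2.4400 + 2.3100 + 3.6800 + 0.3100
= 16.9100

16.9100


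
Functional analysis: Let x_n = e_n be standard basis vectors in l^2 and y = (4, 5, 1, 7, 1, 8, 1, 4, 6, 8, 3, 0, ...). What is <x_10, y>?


x_10 = e_10 is the standard basis vector with 1 in position 10.
<x_10, y> = y_10 = 8
As n -> infinity, <x_n, y> -> 0, confirming weak convergence of (x_n) to 0.

8


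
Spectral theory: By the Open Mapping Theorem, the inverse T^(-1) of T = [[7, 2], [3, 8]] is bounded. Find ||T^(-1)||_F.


det(T) = 7*8 - 2*3 = 50
T^(-1) = (1/50) * [[8, -2], [-3, 7]] = [[0.1600, -0.0400], [-0.0600, 0.1400]]
||T^(-1)||_F^2 = 0.1600^2 + (-0.0400)^2 + (-0.0600)^2 + 0.1400^2 = 0.0504
||T^(-1)||_F = sqrt(0.0504) = 0.2245

0.2245


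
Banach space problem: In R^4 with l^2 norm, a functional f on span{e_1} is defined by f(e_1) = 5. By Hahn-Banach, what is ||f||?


The norm of f is given by ||f|| = sup_{||x||=1} |f(x)|.
On span{e_1}, ||e_1|| = 1, so ||f|| = |f(e_1)| / ||e_1||
= |5| / 1 = 5.0000

5.0000


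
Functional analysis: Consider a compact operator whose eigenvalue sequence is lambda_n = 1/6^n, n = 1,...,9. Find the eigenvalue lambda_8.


The eigenvalue formula gives lambda_8 = 1/6^8
= 1/1679616
= 5.9537e-07

5.9537e-07


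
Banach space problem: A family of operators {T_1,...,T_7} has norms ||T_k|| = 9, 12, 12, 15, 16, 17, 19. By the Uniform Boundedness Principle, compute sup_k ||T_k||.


By the Uniform Boundedness Principle, the supremum of norms is finite.
sup_k ||T_k|| = max(9, 12, 12, 15, 16, 17, 19) = 19

19


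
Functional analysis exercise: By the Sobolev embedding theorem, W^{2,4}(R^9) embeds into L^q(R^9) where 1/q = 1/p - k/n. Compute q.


Using the Sobolev embedding formula: 1/q = 1/p - k/n
1/q = 1/4 - 2/9 = 1/36
q = 1/(1/36) = 36

36.0000


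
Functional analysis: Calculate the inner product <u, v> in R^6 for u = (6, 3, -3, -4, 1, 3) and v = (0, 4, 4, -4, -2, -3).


Computing the standard inner product <u, v> = sum u_i * v_i
= 6*0 + 3*4 + -3*4 + -4*-4 + 1*-2 + 3*-3
= 0 + 12 + -12 + 16 + -2 + -9
= 5

5


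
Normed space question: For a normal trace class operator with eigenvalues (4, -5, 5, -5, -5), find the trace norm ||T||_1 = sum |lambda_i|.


For a normal operator, singular values equal |eigenvalues|.
Trace norm = sum |lambda_i| = 4 + 5 + 5 + 5 + 5
= 24

24


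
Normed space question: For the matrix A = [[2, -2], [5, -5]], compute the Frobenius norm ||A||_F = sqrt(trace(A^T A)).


||A||_F^2 = sum a_ij^2
= 2^2 + (-2)^2 + 5^2 + (-5)^2
= 4 + 4 + 25 + 25 = 58
||A||_F = sqrt(58) = 7.6158

7.6158


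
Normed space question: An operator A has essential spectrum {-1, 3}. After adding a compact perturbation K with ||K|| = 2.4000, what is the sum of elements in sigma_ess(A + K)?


By Weyl's theorem, the essential spectrum is invariant under compact perturbations.
sigma_ess(A + K) = sigma_ess(A) = {-1, 3}
Sum = -1 + 3 = 2

2


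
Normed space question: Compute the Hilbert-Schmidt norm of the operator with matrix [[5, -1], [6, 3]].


The Hilbert-Schmidt norm is sqrt(sum of squares of all entries).
Sum of squares = 5^2 + (-1)^2 + 6^2 + 3^2
= 25 + 1 + 36 + 9 = 71
||T||_HS = sqrt(71) = 8.4261

8.4261


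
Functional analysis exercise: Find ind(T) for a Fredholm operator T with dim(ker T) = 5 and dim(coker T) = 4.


The Fredholm index is defined as ind(T) = dim(ker T) - dim(coker T)
= 5 - 4
= 1

1


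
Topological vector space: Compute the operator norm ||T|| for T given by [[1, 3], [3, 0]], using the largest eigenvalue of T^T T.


A^T A = [[10, 3], [3, 9]]
trace(A^T A) = 19, det(A^T A) = 81
discriminant = 19^2 - 4*81 = 37
Largest eigenvalue of A^T A = (trace + sqrt(disc))/2 = 12.5414
||T|| = sqrt(12.5414) = 3.5414

3.5414


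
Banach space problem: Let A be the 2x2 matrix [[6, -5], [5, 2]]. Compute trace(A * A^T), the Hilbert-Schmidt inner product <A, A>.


trace(A * A^T) = sum of squares of all entries
= 6^2 + (-5)^2 + 5^2 + 2^2
= 36 + 25 + 25 + 4
= 90

90


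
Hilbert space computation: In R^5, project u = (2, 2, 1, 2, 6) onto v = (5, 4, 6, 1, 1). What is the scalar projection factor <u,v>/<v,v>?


Computing <u,v> = 2*5 + 2*4 + 1*6 + 2*1 + 6*1 = 32
Computing <v,v> = 5^2 + 4^2 + 6^2 + 1^2 + 1^2 = 79
Projection coefficient = 32/79 = 0.4051

0.4051


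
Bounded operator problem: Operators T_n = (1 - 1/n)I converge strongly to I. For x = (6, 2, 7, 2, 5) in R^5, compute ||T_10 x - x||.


T_10 x - x = (1 - 1/10)x - x = -x/10
||x|| = sqrt(118) = 10.8628
||T_10 x - x|| = ||x||/10 = 10.8628/10 = 1.0863

1.0863


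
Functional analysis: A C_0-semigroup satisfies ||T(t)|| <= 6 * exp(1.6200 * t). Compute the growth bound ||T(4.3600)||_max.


||T(4.3600)|| <= 6 * exp(1.6200 * 4.3600)
= 6 * exp(7.0632)
= 6 * 1168.1774
= 7009.0642

7009.0642


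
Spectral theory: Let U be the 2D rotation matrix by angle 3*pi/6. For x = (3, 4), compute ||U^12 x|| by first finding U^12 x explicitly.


U is a rotation by theta = 3*pi/6
U^12 = rotation by 12*theta = 36*pi/6 = 0*pi/6 (mod 2*pi)
cos(0*pi/6) = 1.0000, sin(0*pi/6) = 0.0000
U^12 x = (1.0000 * 3 - 0.0000 * 4, 0.0000 * 3 + 1.0000 * 4)
= (3.0000, 4.0000)
||U^12 x|| = sqrt(3.0000^2 + 4.0000^2) = sqrt(25.0000) = 5.0000

5.0000


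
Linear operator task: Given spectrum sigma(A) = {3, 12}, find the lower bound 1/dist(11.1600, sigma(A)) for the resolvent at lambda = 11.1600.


dist(11.1600, {3, 12}) = min(|11.1600 - 3|, |11.1600 - 12|)
= min(8.1600, 0.8400) = 0.8400
Resolvent bound = 1/0.8400 = 1.1905

1.1905


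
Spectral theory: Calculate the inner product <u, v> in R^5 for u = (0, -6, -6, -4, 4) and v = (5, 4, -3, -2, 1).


Computing the standard inner product <u, v> = sum u_i * v_i
= 0*5 + -6*4 + -6*-3 + -4*-2 + 4*1
= 0 + -24 + 18 + 8 + 4
= 6

6


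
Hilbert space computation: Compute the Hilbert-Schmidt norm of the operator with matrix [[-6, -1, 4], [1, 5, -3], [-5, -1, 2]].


The Hilbert-Schmidt norm is sqrt(sum of squares of all entries).
Sum of squares = (-6)^2 + (-1)^2 + 4^2 + 1^2 + 5^2 + (-3)^2 + (-5)^2 + (-1)^2 + 2^2
= 36 + 1 + 16 + 1 + 25 + 9 + 25 + 1 + 4 = 118
||T||_HS = sqrt(118) = 10.8628

10.8628


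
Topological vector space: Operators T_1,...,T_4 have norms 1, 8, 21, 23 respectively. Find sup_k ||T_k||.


By the Uniform Boundedness Principle, the supremum of norms is finite.
sup_k ||T_k|| = max(1, 8, 21, 23) = 23

23


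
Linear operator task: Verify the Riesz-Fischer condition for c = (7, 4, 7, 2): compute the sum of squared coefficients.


sum |c_n|^2 = 7^2 + 4^2 + 7^2 + 2^2
= 49 + 16 + 49 + 4
= 118

118


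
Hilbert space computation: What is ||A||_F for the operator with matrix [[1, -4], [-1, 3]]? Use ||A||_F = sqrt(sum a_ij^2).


||A||_F^2 = sum a_ij^2
= 1^2 + (-4)^2 + (-1)^2 + 3^2
= 1 + 16 + 1 + 9 = 27
||A||_F = sqrt(27) = 5.1962

5.1962


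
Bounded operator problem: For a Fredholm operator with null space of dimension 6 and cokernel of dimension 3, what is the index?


The Fredholm index is defined as ind(T) = dim(ker T) - dim(coker T)
= 6 - 3
= 3

3


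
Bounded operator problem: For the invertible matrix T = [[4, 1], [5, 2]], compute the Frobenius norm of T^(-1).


det(T) = 4*2 - 1*5 = 3
T^(-1) = (1/3) * [[2, -1], [-5, 4]] = [[0.6667, -0.3333], [-1.6667, 1.3333]]
||T^(-1)||_F^2 = 0.6667^2 + (-0.3333)^2 + (-1.6667)^2 + 1.3333^2 = 5.1111
||T^(-1)||_F = sqrt(5.1111) = 2.2608

2.2608


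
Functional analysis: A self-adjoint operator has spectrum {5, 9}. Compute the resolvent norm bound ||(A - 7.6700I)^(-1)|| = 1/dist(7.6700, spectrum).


dist(7.6700, {5, 9}) = min(|7.6700 - 5|, |7.6700 - 9|)
= min(2.6700, 1.3300) = 1.3300
Resolvent bound = 1/1.3300 = 0.7519

0.7519


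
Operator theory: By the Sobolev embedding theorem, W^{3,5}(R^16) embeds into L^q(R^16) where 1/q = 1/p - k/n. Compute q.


Using the Sobolev embedding formula: 1/q = 1/p - k/n
1/q = 1/5 - 3/16 = 1/80
q = 1/(1/80) = 80

80.0000


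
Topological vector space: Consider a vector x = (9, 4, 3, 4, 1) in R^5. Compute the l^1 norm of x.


The l^1 norm equals the sum of absolute values of all components.
||x||_1 = 9 + 4 + 3 + 4 + 1
= 21

21.0000


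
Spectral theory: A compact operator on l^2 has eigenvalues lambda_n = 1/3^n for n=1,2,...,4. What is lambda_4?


The eigenvalue formula gives lambda_4 = 1/3^4
= 1/81
= 0.0123

0.0123


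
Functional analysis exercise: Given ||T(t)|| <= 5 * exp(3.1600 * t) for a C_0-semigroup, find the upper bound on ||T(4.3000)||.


||T(4.3000)|| <= 5 * exp(3.1600 * 4.3000)
= 5 * exp(13.5880)
= 5 * 796514.0119
= 3.9826e+06

3.9826e+06


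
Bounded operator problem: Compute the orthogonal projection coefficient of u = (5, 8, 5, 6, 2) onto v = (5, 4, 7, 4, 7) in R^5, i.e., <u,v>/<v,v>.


Computing <u,v> = 5*5 + 8*4 + 5*7 + 6*4 + 2*7 = 130
Computing <v,v> = 5^2 + 4^2 + 7^2 + 4^2 + 7^2 = 155
Projection coefficient = 130/155 = 0.8387

0.8387


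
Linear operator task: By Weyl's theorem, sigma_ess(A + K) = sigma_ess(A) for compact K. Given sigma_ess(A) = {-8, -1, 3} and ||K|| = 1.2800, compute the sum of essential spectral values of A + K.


By Weyl's theorem, the essential spectrum is invariant under compact perturbations.
sigma_ess(A + K) = sigma_ess(A) = {-8, -1, 3}
Sum = -8 + -1 + 3 = -6

-6


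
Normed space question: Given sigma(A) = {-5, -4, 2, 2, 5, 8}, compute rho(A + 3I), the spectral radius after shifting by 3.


Spectrum of A + 3I = {-2, -1, 5, 5, 8, 11}
Spectral radius = max |lambda| over the shifted spectrum
= max(2, 1, 5, 5, 8, 11) = 11

11


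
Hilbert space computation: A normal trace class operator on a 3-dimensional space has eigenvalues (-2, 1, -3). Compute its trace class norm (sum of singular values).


For a normal operator, singular values equal |eigenvalues|.
Trace norm = sum |lambda_i| = 2 + 1 + 3
= 6

6


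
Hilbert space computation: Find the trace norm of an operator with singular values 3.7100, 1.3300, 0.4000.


The nuclear norm is the sum of all singular values.
||T||_1 = 3.7100 + 1.3300 + 0.4000
= 5.4400

5.4400


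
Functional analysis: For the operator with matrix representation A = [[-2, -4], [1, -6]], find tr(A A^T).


trace(A * A^T) = sum of squares of all entries
= (-2)^2 + (-4)^2 + 1^2 + (-6)^2
= 4 + 16 + 1 + 36
= 57

57


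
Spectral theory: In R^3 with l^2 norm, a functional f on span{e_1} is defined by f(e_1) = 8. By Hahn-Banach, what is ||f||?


The norm of f is given by ||f|| = sup_{||x||=1} |f(x)|.
On span{e_1}, ||e_1|| = 1, so ||f|| = |f(e_1)| / ||e_1||
= |8| / 1 = 8.0000

8.0000


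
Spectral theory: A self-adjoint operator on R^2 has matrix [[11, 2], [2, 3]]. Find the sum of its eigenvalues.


For a self-adjoint (symmetric) matrix, the eigenvalues are real.
The sum of eigenvalues equals the trace of the matrix.
trace = 11 + 3 = 14

14


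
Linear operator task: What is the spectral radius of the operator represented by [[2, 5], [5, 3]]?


For a 2x2 matrix, eigenvalues satisfy lambda^2 - (trace)*lambda + det = 0
trace = 2 + 3 = 5
det = 2*3 - 5*5 = -19
discriminant = 5^2 - 4*(-19) = 101
spectral radius = max |eigenvalue| = 7.5249

7.5249


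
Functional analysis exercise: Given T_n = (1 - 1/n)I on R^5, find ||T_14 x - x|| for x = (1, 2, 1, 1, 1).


T_14 x - x = (1 - 1/14)x - x = -x/14
||x|| = sqrt(8) = 2.8284
||T_14 x - x|| = ||x||/14 = 2.8284/14 = 0.2020

0.2020


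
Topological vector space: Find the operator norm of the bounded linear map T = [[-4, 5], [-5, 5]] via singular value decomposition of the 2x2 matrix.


A^T A = [[41, -45], [-45, 50]]
trace(A^T A) = 91, det(A^T A) = 25
discriminant = 91^2 - 4*25 = 8181
Largest eigenvalue of A^T A = (trace + sqrt(disc))/2 = 90.7244
||T|| = sqrt(90.7244) = 9.5249

9.5249


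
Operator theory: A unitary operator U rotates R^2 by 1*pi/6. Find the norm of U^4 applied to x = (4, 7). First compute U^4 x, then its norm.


U is a rotation by theta = 1*pi/6
U^4 = rotation by 4*theta = 4*pi/6
cos(4*pi/6) = -0.5000, sin(4*pi/6) = 0.8660
U^4 x = (-0.5000 * 4 - 0.8660 * 7, 0.8660 * 4 + -0.5000 * 7)
= (-8.0622, -0.0359)
||U^4 x|| = sqrt((-8.0622)^2 + (-0.0359)^2) = sqrt(65.0000) = 8.0623

8.0623


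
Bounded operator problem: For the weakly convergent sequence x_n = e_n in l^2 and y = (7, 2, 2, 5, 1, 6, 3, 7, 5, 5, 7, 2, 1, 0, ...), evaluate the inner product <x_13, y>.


x_13 = e_13 is the standard basis vector with 1 in position 13.
<x_13, y> = y_13 = 1
As n -> infinity, <x_n, y> -> 0, confirming weak convergence of (x_n) to 0.

1


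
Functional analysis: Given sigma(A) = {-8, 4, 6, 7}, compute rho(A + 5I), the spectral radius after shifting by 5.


Spectrum of A + 5I = {-3, 9, 11, 12}
Spectral radius = max |lambda| over the shifted spectrum
= max(3, 9, 11, 12) = 12

12


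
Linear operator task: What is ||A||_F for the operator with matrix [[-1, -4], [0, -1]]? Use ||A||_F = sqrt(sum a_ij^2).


||A||_F^2 = sum a_ij^2
= (-1)^2 + (-4)^2 + 0^2 + (-1)^2
= 1 + 16 + 0 + 1 = 18
||A||_F = sqrt(18) = 4.2426

4.2426


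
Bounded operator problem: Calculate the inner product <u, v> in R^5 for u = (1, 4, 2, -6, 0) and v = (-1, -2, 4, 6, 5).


Computing the standard inner product <u, v> = sum u_i * v_i
= 1*-1 + 4*-2 + 2*4 + -6*6 + 0*5
= -1 + -8 + 8 + -36 + 0
= -37

-37


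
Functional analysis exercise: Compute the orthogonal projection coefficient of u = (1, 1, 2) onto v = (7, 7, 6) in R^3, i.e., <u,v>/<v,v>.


Computing <u,v> = 1*7 + 1*7 + 2*6 = 26
Computing <v,v> = 7^2 + 7^2 + 6^2 = 134
Projection coefficient = 26/134 = 0.1940

0.1940


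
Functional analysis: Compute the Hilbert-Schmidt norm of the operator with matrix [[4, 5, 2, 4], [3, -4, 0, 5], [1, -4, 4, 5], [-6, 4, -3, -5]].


The Hilbert-Schmidt norm is sqrt(sum of squares of all entries).
Sum of squares = 4^2 + 5^2 + 2^2 + 4^2 + 3^2 + (-4)^2 + 0^2 + 5^2 + 1^2 + (-4)^2 + 4^2 + 5^2 + (-6)^2 + 4^2 + (-3)^2 + (-5)^2
= 16 + 25 + 4 + 16 + 9 + 16 + 0 + 25 + 1 + 16 + 16 + 25 + 36 + 16 + 9 + 25 = 255
||T||_HS = sqrt(255) = 15.9687

15.9687


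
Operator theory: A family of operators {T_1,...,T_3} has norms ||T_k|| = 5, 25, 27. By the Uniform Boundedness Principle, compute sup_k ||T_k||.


By the Uniform Boundedness Principle, the supremum of norms is finite.
sup_k ||T_k|| = max(5, 25, 27) = 27

27


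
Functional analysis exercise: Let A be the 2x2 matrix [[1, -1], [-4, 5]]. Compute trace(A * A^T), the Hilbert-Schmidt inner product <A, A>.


trace(A * A^T) = sum of squares of all entries
= 1^2 + (-1)^2 + (-4)^2 + 5^2
= 1 + 1 + 16 + 25
= 43

43


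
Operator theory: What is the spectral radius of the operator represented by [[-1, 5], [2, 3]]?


For a 2x2 matrix, eigenvalues satisfy lambda^2 - (trace)*lambda + det = 0
trace = -1 + 3 = 2
det = -1*3 - 5*2 = -13
discriminant = 2^2 - 4*(-13) = 56
spectral radius = max |eigenvalue| = 4.7417

4.7417


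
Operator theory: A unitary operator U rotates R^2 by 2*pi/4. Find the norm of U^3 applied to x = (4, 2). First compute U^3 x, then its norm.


U is a rotation by theta = 2*pi/4
U^3 = rotation by 3*theta = 6*pi/4
cos(6*pi/4) = 0.0000, sin(6*pi/4) = -1.0000
U^3 x = (0.0000 * 4 - -1.0000 * 2, -1.0000 * 4 + 0.0000 * 2)
= (2.0000, -4.0000)
||U^3 x|| = sqrt(2.0000^2 + (-4.0000)^2) = sqrt(20.0000) = 4.4721

4.4721


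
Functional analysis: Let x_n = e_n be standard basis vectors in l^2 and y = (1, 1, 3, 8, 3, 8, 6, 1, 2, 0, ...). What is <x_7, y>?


x_7 = e_7 is the standard basis vector with 1 in position 7.
<x_7, y> = y_7 = 6
As n -> infinity, <x_n, y> -> 0, confirming weak convergence of (x_n) to 0.

6


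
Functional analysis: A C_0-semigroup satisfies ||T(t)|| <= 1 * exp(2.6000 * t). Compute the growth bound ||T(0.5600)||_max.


||T(0.5600)|| <= 1 * exp(2.6000 * 0.5600)
= 1 * exp(1.4560)
= 1 * 4.2888
= 4.2888

4.2888


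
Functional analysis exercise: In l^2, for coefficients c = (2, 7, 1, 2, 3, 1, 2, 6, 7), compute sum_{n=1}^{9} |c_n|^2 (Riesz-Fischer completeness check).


sum |c_n|^2 = 2^2 + 7^2 + 1^2 + 2^2 + 3^2 + 1^2 + 2^2 + 6^2 + 7^2
= 4 + 49 + 1 + 4 + 9 + 1 + 4 + 36 + 49
= 157

157


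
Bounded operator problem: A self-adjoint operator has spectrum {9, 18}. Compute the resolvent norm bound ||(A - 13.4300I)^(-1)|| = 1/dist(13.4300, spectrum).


dist(13.4300, {9, 18}) = min(|13.4300 - 9|, |13.4300 - 18|)
= min(4.4300, 4.5700) = 4.4300
Resolvent bound = 1/4.4300 = 0.2257

0.2257


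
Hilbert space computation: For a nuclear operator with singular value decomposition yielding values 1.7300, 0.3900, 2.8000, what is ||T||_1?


The nuclear norm is the sum of all singular values.
||T||_1 = 1.7300 + 0.3900 + 2.8000
= 4.9200

4.9200


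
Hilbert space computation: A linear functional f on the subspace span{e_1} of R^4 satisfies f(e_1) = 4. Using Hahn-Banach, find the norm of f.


The norm of f is given by ||f|| = sup_{||x||=1} |f(x)|.
On span{e_1}, ||e_1|| = 1, so ||f|| = |f(e_1)| / ||e_1||
= |4| / 1 = 4.0000

4.0000


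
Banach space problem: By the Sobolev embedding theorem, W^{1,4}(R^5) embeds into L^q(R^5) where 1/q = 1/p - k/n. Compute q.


Using the Sobolev embedding formula: 1/q = 1/p - k/n
1/q = 1/4 - 1/5 = 1/20
q = 1/(1/20) = 20

20.0000


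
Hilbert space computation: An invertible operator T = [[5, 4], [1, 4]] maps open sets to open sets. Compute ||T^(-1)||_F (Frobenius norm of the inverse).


det(T) = 5*4 - 4*1 = 16
T^(-1) = (1/16) * [[4, -4], [-1, 5]] = [[0.2500, -0.2500], [-0.0625, 0.3125]]
||T^(-1)||_F^2 = 0.2500^2 + (-0.2500)^2 + (-0.0625)^2 + 0.3125^2 = 0.2266
||T^(-1)||_F = sqrt(0.2266) = 0.4760

0.4760


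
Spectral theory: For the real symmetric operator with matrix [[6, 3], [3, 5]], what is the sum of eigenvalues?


For a self-adjoint (symmetric) matrix, the eigenvalues are real.
The sum of eigenvalues equals the trace of the matrix.
trace = 6 + 5 = 11

11


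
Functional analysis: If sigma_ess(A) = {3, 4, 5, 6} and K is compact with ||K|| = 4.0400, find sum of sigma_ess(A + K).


By Weyl's theorem, the essential spectrum is invariant under compact perturbations.
sigma_ess(A + K) = sigma_ess(A) = {3, 4, 5, 6}
Sum = 3 + 4 + 5 + 6 = 18

18


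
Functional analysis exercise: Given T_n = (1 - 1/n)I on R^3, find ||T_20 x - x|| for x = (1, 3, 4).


T_20 x - x = (1 - 1/20)x - x = -x/20
||x|| = sqrt(26) = 5.0990
||T_20 x - x|| = ||x||/20 = 5.0990/20 = 0.2550

0.2550


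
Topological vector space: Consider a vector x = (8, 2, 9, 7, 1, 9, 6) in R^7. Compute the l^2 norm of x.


The l^2 norm = (sum |x_i|^2)^(1/2)
Sum of 2th powers = 64 + 4 + 81 + 49 + 1 + 81 + 36 = 316
||x||_2 = (316)^(1/2) = 17.7764

17.7764


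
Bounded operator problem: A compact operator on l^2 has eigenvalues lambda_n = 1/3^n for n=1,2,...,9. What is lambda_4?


The eigenvalue formula gives lambda_4 = 1/3^4
= 1/81
= 0.0123

0.0123


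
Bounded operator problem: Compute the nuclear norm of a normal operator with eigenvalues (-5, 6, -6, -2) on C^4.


For a normal operator, singular values equal |eigenvalues|.
Trace norm = sum |lambda_i| = 5 + 6 + 6 + 2
= 19

19


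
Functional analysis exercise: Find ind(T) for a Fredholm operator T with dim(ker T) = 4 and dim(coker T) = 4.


The Fredholm index is defined as ind(T) = dim(ker T) - dim(coker T)
= 4 - 4
= 0

0


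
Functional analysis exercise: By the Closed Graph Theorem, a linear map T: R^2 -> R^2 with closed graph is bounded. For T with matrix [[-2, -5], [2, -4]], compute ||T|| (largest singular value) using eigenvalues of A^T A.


A^T A = [[8, 2], [2, 41]]
trace(A^T A) = 49, det(A^T A) = 324
discriminant = 49^2 - 4*324 = 1105
Largest eigenvalue of A^T A = (trace + sqrt(disc))/2 = 41.1208
||T|| = sqrt(41.1208) = 6.4125

6.4125


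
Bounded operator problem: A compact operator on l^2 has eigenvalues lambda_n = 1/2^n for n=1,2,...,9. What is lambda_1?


The eigenvalue formula gives lambda_1 = 1/2^1
= 1/2
= 0.5000

0.5000


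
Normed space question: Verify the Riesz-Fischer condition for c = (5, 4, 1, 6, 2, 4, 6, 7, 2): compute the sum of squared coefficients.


sum |c_n|^2 = 5^2 + 4^2 + 1^2 + 6^2 + 2^2 + 4^2 + 6^2 + 7^2 + 2^2
= 25 + 16 + 1 + 36 + 4 + 16 + 36 + 49 + 4
= 187

187


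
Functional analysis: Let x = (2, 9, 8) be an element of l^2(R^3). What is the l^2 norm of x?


The l^2 norm = (sum |x_i|^2)^(1/2)
Sum of 2th powers = 4 + 81 + 64 = 149
||x||_2 = (149)^(1/2) = 12.2066

12.2066


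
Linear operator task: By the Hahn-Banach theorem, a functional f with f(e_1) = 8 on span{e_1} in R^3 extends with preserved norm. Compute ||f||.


The norm of f is given by ||f|| = sup_{||x||=1} |f(x)|.
On span{e_1}, ||e_1|| = 1, so ||f|| = |f(e_1)| / ||e_1||
= |8| / 1 = 8.0000

8.0000


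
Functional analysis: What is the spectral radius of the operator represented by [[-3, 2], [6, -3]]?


For a 2x2 matrix, eigenvalues satisfy lambda^2 - (trace)*lambda + det = 0
trace = -3 + -3 = -6
det = -3*-3 - 2*6 = -3
discriminant = (-6)^2 - 4*(-3) = 48
spectral radius = max |eigenvalue| = 6.4641

6.4641


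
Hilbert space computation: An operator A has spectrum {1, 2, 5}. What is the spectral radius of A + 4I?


Spectrum of A + 4I = {5, 6, 9}
Spectral radius = max |lambda| over the shifted spectrum
= max(5, 6, 9) = 9

9


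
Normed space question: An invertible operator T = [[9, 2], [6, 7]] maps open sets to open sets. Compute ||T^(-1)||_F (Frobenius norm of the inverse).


det(T) = 9*7 - 2*6 = 51
T^(-1) = (1/51) * [[7, -2], [-6, 9]] = [[0.1373, -0.0392], [-0.1176, 0.1765]]
||T^(-1)||_F^2 = 0.1373^2 + (-0.0392)^2 + (-0.1176)^2 + 0.1765^2 = 0.0654
||T^(-1)||_F = sqrt(0.0654) = 0.2557

0.2557


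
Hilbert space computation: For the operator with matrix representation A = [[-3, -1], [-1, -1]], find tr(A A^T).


trace(A * A^T) = sum of squares of all entries
= (-3)^2 + (-1)^2 + (-1)^2 + (-1)^2
= 9 + 1 + 1 + 1
= 12

12


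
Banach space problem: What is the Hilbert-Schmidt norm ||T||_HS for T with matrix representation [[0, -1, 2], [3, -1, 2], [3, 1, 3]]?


The Hilbert-Schmidt norm is sqrt(sum of squares of all entries).
Sum of squares = 0^2 + (-1)^2 + 2^2 + 3^2 + (-1)^2 + 2^2 + 3^2 + 1^2 + 3^2
= 0 + 1 + 4 + 9 + 1 + 4 + 9 + 1 + 9 = 38
||T||_HS = sqrt(38) = 6.1644

6.1644


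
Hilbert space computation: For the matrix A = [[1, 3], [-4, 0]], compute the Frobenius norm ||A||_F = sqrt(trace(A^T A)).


||A||_F^2 = sum a_ij^2
= 1^2 + 3^2 + (-4)^2 + 0^2
= 1 + 9 + 16 + 0 = 26
||A||_F = sqrt(26) = 5.0990

5.0990
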